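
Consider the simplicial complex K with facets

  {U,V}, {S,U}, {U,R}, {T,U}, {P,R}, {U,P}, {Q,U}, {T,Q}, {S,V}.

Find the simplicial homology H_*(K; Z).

We work with the vertex ordering P < Q < R < S < T < U < V. The simplices of K, each written with vertices in increasing order, are:

  0-simplices (7): P, Q, R, S, T, U, V
  1-simplices (9): PR, PU, QT, QU, RU, SU, SV, TU, UV

Hence C_0 ≅ Z^7, C_1 ≅ Z^9.

∂_1: C_1 → C_0 maps an edge to its endpoints' difference, ∂[p,q] = q − p. For instance
  ∂QT = T − Q.
This gives a 7×9 integer matrix of rank 6; reducing to Smith normal form yields diagonal entries (1,1,1,1,1,1).

From H_k ≅ ker(∂_k) / im(∂_{k+1}) we obtain:

  H_0: rank C_0 − rank ∂_1 = 7 − 6 = 1, and the invariant factors of ∂_1 are all 1, so H_0 = Z.
  H_1: rank ker ∂_1 − rank ∂_2 = (9 − 6) − 0 = 3, and there is no ∂_2, so H_1 = Z^3.

As a check, the Euler characteristic is 7 − 9 = -2, which agrees with 1 − 3 = -2.
(K is a triangulation of a wedge of 3 circles.)

H_0 = Z,  H_1 = Z^3.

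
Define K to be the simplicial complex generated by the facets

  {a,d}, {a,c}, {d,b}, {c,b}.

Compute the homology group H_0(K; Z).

H_0 ≅ Z.

Take the total order a < b < c < d on the vertex set. Then K (dimension 1) consists of the simplices:

  0-simplices (4): a, b, c, d
  1-simplices (4): ac, ad, bc, bd

so the chain groups are C_0 ≅ Z^4, C_1 ≅ Z^4.

∂_1: C_1 → C_0 is given by ∂[p,q] = [q] − [p].
The 4×4 boundary matrix has rank 3 and Smith normal form diag(1,1,1).

Computing H_k = (kernel of ∂_k) / (image of ∂_{k+1}):

  H_0: rank C_0 − rank ∂_1 = 4 − 3 = 1, and the invariant factors of ∂_1 are all 1, so H_0 ≅ Z.

(K is a triangulation of the circle S^1.)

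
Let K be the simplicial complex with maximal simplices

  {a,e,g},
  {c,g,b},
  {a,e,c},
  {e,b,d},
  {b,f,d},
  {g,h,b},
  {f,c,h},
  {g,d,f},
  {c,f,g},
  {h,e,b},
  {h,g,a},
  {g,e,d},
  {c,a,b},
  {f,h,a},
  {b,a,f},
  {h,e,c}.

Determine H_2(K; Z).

Order the vertices as a < b < c < d < e < f < g < h. Listing each simplex with vertices in this order, K has dimension 2 with simplices:

  0-simplices (8): a, b, c, d, e, f, g, h
  1-simplices (24): ab, ac, ae, af, ag, ah, bc, bd, be, bf, bg, bh, ce, cf, cg, ch, de, df, dg, eg, eh, fg, fh, gh
  2-simplices (16): abc, abf, ace, aeg, afh, agh, bcg, bde, bdf, beh, bgh, ceh, cfg, cfh, deg, dfg

so the chain groups are C_0 ≅ Z^8, C_1 ≅ Z^24, C_2 ≅ Z^16.

Boundary ∂_1: C_1 → C_0 is given by ∂[p,q] = [q] − [p]. For instance
  ∂de = e − d.
This gives a 8×24 integer matrix of rank 7; reducing to Smith normal form yields diagonal entries (1,1,1,1,1,1,1).

∂_2: C_2 → C_1 sends each 2-simplex [p,q,r] to [q,r] − [p,r] + [p,q]. For instance
  ∂ace = ce − ae + ac,
  ∂dfg = fg − dg + df.
The resulting 24×16 matrix has rank 15, and its Smith normal form has invariant factors (1,1,1,1,1,1,1,1,1,1,1,1,1,1,1).

Now H_k = ker ∂_k / im ∂_{k+1}, so:

  H_2: rank ker ∂_2 − rank ∂_3 = (16 − 15) − 0 = 1, and there is no ∂_3, so H_2 ≅ Z.

(K is a triangulation of the torus T^2.)

H_2 = Z.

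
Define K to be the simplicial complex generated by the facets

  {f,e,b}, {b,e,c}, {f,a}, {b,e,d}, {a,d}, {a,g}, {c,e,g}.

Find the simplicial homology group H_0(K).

Take the total order a < b < c < d < e < f < g on the vertex set. Then K (dimension 2) consists of the simplices:

  0-simplices (7): a, b, c, d, e, f, g
  1-simplices (12): ad, af, ag, bc, bd, be, bf, ce, cg, de, ef, eg
  2-simplices (4): bce, bde, bef, ceg

so the chain groups are C_0 ≅ Z^7, C_1 ≅ Z^12, C_2 ≅ Z^4.

Boundary ∂_1: C_1 → C_0 is given by ∂[p,q] = [q] − [p]. For instance
  ∂ad = d − a.
This gives a 7×12 integer matrix of rank 6; reducing to Smith normal form yields diagonal entries (1,1,1,1,1,1).

Boundary ∂_2: C_2 → C_1 sends each 2-simplex [p,q,r] to [q,r] − [p,r] + [p,q]. For instance
  ∂bef = ef − bf + be,
  ∂bde = de − be + bd.
This gives a 12×4 integer matrix of rank 4; reducing to Smith normal form yields diagonal entries (1,1,1,1).

From H_k ≅ ker(∂_k) / im(∂_{k+1}) we obtain:

  H_0: rank C_0 − rank ∂_1 = 7 − 6 = 1, and the invariant factors of ∂_1 are all 1, so H_0 ≅ Z.

H_0 ≅ Z.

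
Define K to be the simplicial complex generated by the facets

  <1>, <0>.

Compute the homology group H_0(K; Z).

We work with the vertex ordering 0 < 1. The simplices of K, each written with vertices in increasing order, are:

  0-simplices (2): [0], [1]

so the chain groups are C_0 ≅ Z^2.

Now H_k = ker ∂_k / im ∂_{k+1}, so:

  H_0: rank C_0 − rank ∂_1 = 2 − 0 = 2, and there is no ∂_1, so H_0 = Z^2.

H_0 ≅ Z^2.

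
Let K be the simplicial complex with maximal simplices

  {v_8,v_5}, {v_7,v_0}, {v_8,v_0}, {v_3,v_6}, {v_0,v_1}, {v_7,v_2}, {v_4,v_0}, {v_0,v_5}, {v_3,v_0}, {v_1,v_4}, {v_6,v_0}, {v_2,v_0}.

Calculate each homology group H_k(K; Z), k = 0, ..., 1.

H_0 = Z,  H_1 = Z^4.

We work with the vertex ordering v_0 < v_1 < v_2 < v_3 < v_4 < v_5 < v_6 < v_7 < v_8. The simplices of K, each written with vertices in increasing order, are:

  0-simplices (9): [v_0], [v_1], [v_2], [v_3], [v_4], [v_5], [v_6], [v_7], [v_8]
  1-simplices (12): [v_0,v_1], [v_0,v_2], [v_0,v_3], [v_0,v_4], [v_0,v_5], [v_0,v_6], [v_0,v_7], [v_0,v_8], [v_1,v_4], [v_2,v_7], [v_3,v_6], [v_5,v_8]

so the chain groups are C_0 ≅ Z^9, C_1 ≅ Z^12.

The boundary map ∂_1: C_1 → C_0 maps an edge to its endpoints' difference, ∂[p,q] = q − p. For instance
  ∂[v_0,v_2] = [v_2] − [v_0].
This gives a 9×12 integer matrix of rank 8; reducing to Smith normal form yields diagonal entries (1,1,1,1,1,1,1,1).

Reading off H_k = ker ∂_k / im ∂_{k+1}:

  H_0: rank C_0 − rank ∂_1 = 9 − 8 = 1, and the invariant factors of ∂_1 are all 1, so H_0 = Z.
  H_1: rank ker ∂_1 − rank ∂_2 = (12 − 8) − 0 = 4, and there is no ∂_2, so H_1 = Z^4.

(K is a triangulation of a wedge of 4 circles.)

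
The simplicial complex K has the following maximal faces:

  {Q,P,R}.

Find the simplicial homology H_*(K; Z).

H_0 ≅ Z,  H_1 = 0,  H_2 = 0.

K has 3 vertices, 3 edges, 1 triangle.
rank ∂_0 = 0, rank ∂_1 = 2 ⇒ b_0 = 3 − 0 − 2 = 1; all invariant factors of ∂_1 are 1 so no torsion. So H_0 = Z.
rank ∂_1 = 2, rank ∂_2 = 1 ⇒ b_1 = 3 − 2 − 1 = 0; all invariant factors of ∂_2 are 1 so no torsion. So H_1 = 0.
rank ∂_2 = 1, rank ∂_3 = 0 ⇒ b_2 = 1 − 1 − 0 = 0. So H_2 = 0.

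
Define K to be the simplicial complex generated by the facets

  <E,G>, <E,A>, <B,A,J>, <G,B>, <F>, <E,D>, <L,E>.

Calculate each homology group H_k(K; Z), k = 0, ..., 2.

H_0 = Z^2,  H_1 = Z,  H_2 = 0.

K has 8 vertices, 8 edges, 1 triangle.
rank ∂_0 = 0, rank ∂_1 = 6 ⇒ b_0 = 8 − 0 − 6 = 2; all invariant factors of ∂_1 are 1 so no torsion. So H_0 ≅ Z^2.
rank ∂_1 = 6, rank ∂_2 = 1 ⇒ b_1 = 8 − 6 − 1 = 1; all invariant factors of ∂_2 are 1 so no torsion. So H_1 ≅ Z.
rank ∂_2 = 1, rank ∂_3 = 0 ⇒ b_2 = 1 − 1 − 0 = 0. So H_2 ≅ 0.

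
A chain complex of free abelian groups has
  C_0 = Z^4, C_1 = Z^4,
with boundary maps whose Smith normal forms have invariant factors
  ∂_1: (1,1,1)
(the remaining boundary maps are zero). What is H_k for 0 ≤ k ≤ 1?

H_0 = Z,  H_1 = Z.

H_0: b_0 = 4 − 0 − 3 = 1; torsion from ∂_1 factors > 1: none. So H_0 = Z.
H_1: b_1 = 4 − 3 − 0 = 1; torsion from ∂_2 factors > 1: none. So H_1 = Z.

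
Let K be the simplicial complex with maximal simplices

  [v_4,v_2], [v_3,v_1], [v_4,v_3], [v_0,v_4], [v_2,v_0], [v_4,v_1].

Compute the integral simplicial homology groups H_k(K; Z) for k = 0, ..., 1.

H_0 = Z,  H_1 = Z^2.

K has 5 vertices, 6 edges.
rank ∂_0 = 0, rank ∂_1 = 4 ⇒ b_0 = 5 − 0 − 4 = 1; all invariant factors of ∂_1 are 1 so no torsion. So H_0 = Z.
rank ∂_1 = 4, rank ∂_2 = 0 ⇒ b_1 = 6 − 4 − 0 = 2. So H_1 = Z^2.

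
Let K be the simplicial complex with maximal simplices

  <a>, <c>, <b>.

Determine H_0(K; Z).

K has 3 vertices.
rank ∂_0 = 0, rank ∂_1 = 0 ⇒ b_0 = 3 − 0 − 0 = 3. So H_0 = Z^3.

H_0 = Z^3.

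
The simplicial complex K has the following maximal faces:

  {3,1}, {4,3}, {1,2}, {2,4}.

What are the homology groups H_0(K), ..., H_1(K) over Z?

H_0 ≅ Z,  H_1 ≅ Z.

Fix the vertex order 1 < 2 < 3 < 4 and write every simplex with vertices in increasing order. Then dim K = 1 and the simplices of K are:

  0-simplices (4): [1], [2], [3], [4]
  1-simplices (4): [1,2], [1,3], [2,4], [3,4]

Hence C_0 ≅ Z^4, C_1 ≅ Z^4.

The boundary map ∂_1: C_1 → C_0 sends each edge [p,q] (with p < q) to q − p. For instance
  ∂[1,2] = [2] − [1].
The 4×4 boundary matrix has rank 3 and Smith normal form diag(1,1,1).

From H_k ≅ ker(∂_k) / im(∂_{k+1}) we obtain:

  H_0: rank C_0 − rank ∂_1 = 4 − 3 = 1, and the invariant factors of ∂_1 are all 1, so H_0 = Z.
  H_1: rank ker ∂_1 − rank ∂_2 = (4 − 3) − 0 = 1, and there is no ∂_2, so H_1 = Z.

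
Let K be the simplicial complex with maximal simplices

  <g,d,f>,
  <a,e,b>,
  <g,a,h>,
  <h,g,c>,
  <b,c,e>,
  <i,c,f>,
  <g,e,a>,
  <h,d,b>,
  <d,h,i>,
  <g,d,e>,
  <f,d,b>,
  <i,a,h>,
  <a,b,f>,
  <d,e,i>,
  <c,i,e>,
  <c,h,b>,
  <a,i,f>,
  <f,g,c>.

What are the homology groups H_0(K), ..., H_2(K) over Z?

Order the vertices as a < b < c < d < e < f < g < h < i. Listing each simplex with vertices in this order, K has dimension 2 with simplices:

  0-simplices (9): a, b, c, d, e, f, g, h, i
  1-simplices (27): ab, ae, af, ag, ah, ai, bc, bd, be, bf, bh, ce, cf, cg, ch, ci, de, df, dg, dh, di, eg, ei, fg, fi, gh, hi
  2-simplices (18): abe, abf, aeg, afi, agh, ahi, bce, bch, bdf, bdh, cei, cfg, cfi, cgh, deg, dei, dfg, dhi

so the chain groups are C_0 ≅ Z^9, C_1 ≅ Z^27, C_2 ≅ Z^18.

The boundary map ∂_1: C_1 → C_0 is given by ∂[p,q] = [q] − [p]. For instance
  ∂bc = c − b.
The resulting 9×27 matrix has rank 8, and its Smith normal form has invariant factors (1,1,1,1,1,1,1,1).

∂_2: C_2 → C_1 sends each 2-simplex [p,q,r] to [q,r] − [p,r] + [p,q]. For instance
  ∂aeg = eg − ag + ae,
  ∂abe = be − ae + ab.
This gives a 27×18 integer matrix of rank 17; reducing to Smith normal form yields diagonal entries (1,1,1,1,1,1,1,1,1,1,1,1,1,1,1,1,1).

Computing H_k = (kernel of ∂_k) / (image of ∂_{k+1}):

  H_0: rank C_0 − rank ∂_1 = 9 − 8 = 1, and the invariant factors of ∂_1 are all 1, so H_0 ≅ Z.
  H_1: rank ker ∂_1 − rank ∂_2 = (27 − 8) − 17 = 2, and the invariant factors of ∂_2 are all 1, so H_1 ≅ Z^2.
  H_2: rank ker ∂_2 − rank ∂_3 = (18 − 17) − 0 = 1, and there is no ∂_3, so H_2 ≅ Z.

(K is a triangulation of the torus T^2.)

H_0 ≅ Z,  H_1 ≅ Z^2,  H_2 ≅ Z.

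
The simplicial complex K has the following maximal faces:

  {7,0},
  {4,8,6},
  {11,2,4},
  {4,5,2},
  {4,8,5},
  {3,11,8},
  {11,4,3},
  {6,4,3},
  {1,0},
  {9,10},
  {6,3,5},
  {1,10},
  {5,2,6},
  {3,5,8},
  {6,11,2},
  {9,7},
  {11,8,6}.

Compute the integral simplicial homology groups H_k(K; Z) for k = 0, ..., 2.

H_0 = Z^2,  H_1 = Z ⊕ Z/2,  H_2 = 0.

Take the total order 0 < 1 < 2 < 3 < 4 < 5 < 6 < 7 < 8 < 9 < 10 < 11 on the vertex set. Then K (dimension 2) consists of the simplices:

  0-simplices (12): [0], [1], [2], [3], [4], [5], [6], [7], [8], [9], [10], [11]
  1-simplices (23): (23 of them)
  2-simplices (12): [2,4,5], [2,4,11], [2,5,6], [2,6,11], [3,4,6], [3,4,11], [3,5,6], [3,5,8], [3,8,11], [4,5,8], [4,6,8], [6,8,11]

giving chain groups C_0 ≅ Z^12, C_1 ≅ Z^23, C_2 ≅ Z^12.

Boundary ∂_1: C_1 → C_0 is given by ∂[p,q] = [q] − [p].
The resulting 12×23 matrix has rank 10, and its Smith normal form has invariant factors (1,1,1,1,1,1,1,1,1,1).

Boundary ∂_2: C_2 → C_1 acts by ∂[p,q,r] = [q,r] − [p,r] + [p,q]. For instance
  ∂[2,5,6] = [5,6] − [2,6] + [2,5],
  ∂[6,8,11] = [8,11] − [6,11] + [6,8].
The resulting 23×12 matrix has rank 12, and its Smith normal form has invariant factors (1,1,1,1,1,1,1,1,1,1,1,2).

Now H_k = ker ∂_k / im ∂_{k+1}, so:

  H_0: rank C_0 − rank ∂_1 = 12 − 10 = 2, and the invariant factors of ∂_1 are all 1, so H_0 = Z^2.
  H_1: rank ker ∂_1 − rank ∂_2 = (23 − 10) − 12 = 1, and ∂_2 has invariant factor 2 > 1, so H_1 = Z ⊕ Z/2.
  H_2: rank ker ∂_2 − rank ∂_3 = (12 − 12) − 0 = 0, and there is no ∂_3, so H_2 = 0.

As a check, the Euler characteristic is 12 − 23 + 12 = 1, which agrees with 2 − 1 + 0 = 1.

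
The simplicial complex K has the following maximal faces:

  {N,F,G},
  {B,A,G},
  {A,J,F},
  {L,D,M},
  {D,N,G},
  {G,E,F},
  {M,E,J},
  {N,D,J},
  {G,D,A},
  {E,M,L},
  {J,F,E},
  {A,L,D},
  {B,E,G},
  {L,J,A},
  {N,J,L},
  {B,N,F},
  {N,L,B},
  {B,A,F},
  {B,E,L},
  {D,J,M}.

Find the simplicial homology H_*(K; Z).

H_0 ≅ Z,  H_1 ≅ Z ⊕ Z_2,  H_2 = 0.

K has 10 vertices, 30 edges, 20 triangles.
rank ∂_0 = 0, rank ∂_1 = 9 ⇒ b_0 = 10 − 0 − 9 = 1; all invariant factors of ∂_1 are 1 so no torsion. So H_0 = Z.
rank ∂_1 = 9, rank ∂_2 = 20 ⇒ b_1 = 30 − 9 − 20 = 1; ∂_2 has invariant factor(s) [2] giving torsion. So H_1 = Z ⊕ Z_2.
rank ∂_2 = 20, rank ∂_3 = 0 ⇒ b_2 = 20 − 20 − 0 = 0. So H_2 = 0.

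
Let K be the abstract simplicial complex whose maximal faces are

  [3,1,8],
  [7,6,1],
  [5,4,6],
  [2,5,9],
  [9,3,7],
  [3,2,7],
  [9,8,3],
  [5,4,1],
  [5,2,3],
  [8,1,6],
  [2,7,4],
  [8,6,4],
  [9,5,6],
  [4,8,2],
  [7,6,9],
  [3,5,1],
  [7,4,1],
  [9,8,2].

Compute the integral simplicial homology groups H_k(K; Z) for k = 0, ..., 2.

H_0 ≅ Z,  H_1 ≅ Z ⊕ Z/2,  H_2 = 0.

Order the vertices as 1 < 2 < 3 < 4 < 5 < 6 < 7 < 8 < 9. Listing each simplex with vertices in this order, K has dimension 2 with simplices:

  0-simplices (9): [1], [2], [3], [4], [5], [6], [7], [8], [9]
  1-simplices (27): (27 of them)
  2-simplices (18): [1,3,5], [1,3,8], [1,4,5], [1,4,7], [1,6,7], [1,6,8], [2,3,5], [2,3,7], [2,4,7], [2,4,8], [2,5,9], [2,8,9], [3,7,9], [3,8,9], [4,5,6], [4,6,8], [5,6,9], [6,7,9]

giving chain groups C_0 ≅ Z^9, C_1 ≅ Z^27, C_2 ≅ Z^18.

Boundary ∂_1: C_1 → C_0 sends each edge [p,q] (with p < q) to q − p.
The resulting 9×27 matrix has rank 8, and its Smith normal form has invariant factors (1,1,1,1,1,1,1,1).

Boundary ∂_2: C_2 → C_1 sends each 2-simplex [p,q,r] to [q,r] − [p,r] + [p,q]. For instance
  ∂[2,5,9] = [5,9] − [2,9] + [2,5],
  ∂[6,7,9] = [7,9] − [6,9] + [6,7].
The 27×18 boundary matrix has rank 18 and Smith normal form diag(1,1,1,1,1,1,1,1,1,1,1,1,1,1,1,1,1,2).

Reading off H_k = ker ∂_k / im ∂_{k+1}:

  H_0: rank C_0 − rank ∂_1 = 9 − 8 = 1, and the invariant factors of ∂_1 are all 1, so H_0 ≅ Z.
  H_1: rank ker ∂_1 − rank ∂_2 = (27 − 8) − 18 = 1, and ∂_2 has invariant factor 2 > 1, so H_1 ≅ Z ⊕ Z/2.
  H_2: rank ker ∂_2 − rank ∂_3 = (18 − 18) − 0 = 0, and there is no ∂_3, so H_2 ≅ 0.

As a check, the Euler characteristic is 9 − 27 + 18 = 0, which agrees with 1 − 1 + 0 = 0.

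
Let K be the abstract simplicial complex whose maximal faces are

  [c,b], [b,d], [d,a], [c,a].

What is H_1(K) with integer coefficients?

H_1 = Z.

Take the total order a < b < c < d on the vertex set. Then K (dimension 1) consists of the simplices:

  0-simplices (4): a, b, c, d
  1-simplices (4): ac, ad, bc, bd

giving chain groups C_0 ≅ Z^4, C_1 ≅ Z^4.

∂_1: C_1 → C_0 is given by ∂[p,q] = [q] − [p].
The 4×4 boundary matrix has rank 3 and Smith normal form diag(1,1,1).

Now H_k = ker ∂_k / im ∂_{k+1}, so:

  H_1: rank ker ∂_1 − rank ∂_2 = (4 − 3) − 0 = 1, and there is no ∂_2, so H_1 = Z.

(K is a triangulation of the circle S^1.)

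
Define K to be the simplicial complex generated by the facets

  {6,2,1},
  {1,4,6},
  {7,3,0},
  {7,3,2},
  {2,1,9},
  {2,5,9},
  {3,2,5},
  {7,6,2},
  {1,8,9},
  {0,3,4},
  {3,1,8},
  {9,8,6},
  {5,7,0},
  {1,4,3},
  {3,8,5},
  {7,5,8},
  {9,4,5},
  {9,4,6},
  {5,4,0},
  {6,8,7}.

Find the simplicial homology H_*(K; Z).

Take the total order 0 < 1 < 2 < 3 < 4 < 5 < 6 < 7 < 8 < 9 on the vertex set. Then K (dimension 2) consists of the simplices:

  0-simplices (10): [0], [1], [2], [3], [4], [5], [6], [7], [8], [9]
  1-simplices (30): (30 of them)
  2-simplices (20): (20 of them)

so the chain groups are C_0 ≅ Z^10, C_1 ≅ Z^30, C_2 ≅ Z^20.

Boundary ∂_1: C_1 → C_0 is given by ∂[p,q] = [q] − [p].
The resulting 10×30 matrix has rank 9, and its Smith normal form has invariant factors (1,1,1,1,1,1,1,1,1).

Boundary ∂_2: C_2 → C_1 maps a triangle to the signed sum of its edges. For instance
  ∂[3,5,8] = [5,8] − [3,8] + [3,5],
  ∂[5,7,8] = [7,8] − [5,8] + [5,7].
This gives a 30×20 integer matrix of rank 20; reducing to Smith normal form yields diagonal entries (1,1,1,1,1,1,1,1,1,1,1,1,1,1,1,1,1,1,1,2).

Computing H_k = (kernel of ∂_k) / (image of ∂_{k+1}):

  H_0: rank C_0 − rank ∂_1 = 10 − 9 = 1, and the invariant factors of ∂_1 are all 1, so H_0 ≅ Z.
  H_1: rank ker ∂_1 − rank ∂_2 = (30 − 9) − 20 = 1, and ∂_2 has invariant factor 2 > 1, so H_1 ≅ Z ⊕ Z/2Z.
  H_2: rank ker ∂_2 − rank ∂_3 = (20 − 20) − 0 = 0, and there is no ∂_3, so H_2 ≅ 0.

H_0 ≅ Z,  H_1 ≅ Z ⊕ Z/2Z,  H_2 = 0.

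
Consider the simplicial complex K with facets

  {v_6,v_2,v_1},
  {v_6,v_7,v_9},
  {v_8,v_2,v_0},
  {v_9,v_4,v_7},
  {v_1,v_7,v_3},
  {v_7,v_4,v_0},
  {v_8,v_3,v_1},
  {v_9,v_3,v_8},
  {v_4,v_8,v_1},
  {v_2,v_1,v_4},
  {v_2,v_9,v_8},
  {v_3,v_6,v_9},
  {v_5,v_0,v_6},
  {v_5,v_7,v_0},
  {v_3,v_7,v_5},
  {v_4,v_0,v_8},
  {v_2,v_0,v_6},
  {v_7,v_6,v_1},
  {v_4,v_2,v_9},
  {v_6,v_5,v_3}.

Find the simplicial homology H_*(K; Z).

H_0 = Z,  H_1 = Z ⊕ Z_2,  H_2 = 0.

Order the vertices as v_0 < v_1 < v_2 < v_3 < v_4 < v_5 < v_6 < v_7 < v_8 < v_9. Listing each simplex with vertices in this order, K has dimension 2 with simplices:

  0-simplices (10): [v_0], [v_1], [v_2], [v_3], [v_4], [v_5], [v_6], [v_7], [v_8], [v_9]
  1-simplices (30): (30 of them)
  2-simplices (20): (20 of them)

giving chain groups C_0 ≅ Z^10, C_1 ≅ Z^30, C_2 ≅ Z^20.

The boundary map ∂_1: C_1 → C_0 is given by ∂[p,q] = [q] − [p]. For instance
  ∂[v_2,v_9] = [v_9] − [v_2].
This gives a 10×30 integer matrix of rank 9; reducing to Smith normal form yields diagonal entries (1,1,1,1,1,1,1,1,1).

The boundary map ∂_2: C_2 → C_1 sends each 2-simplex [p,q,r] to [q,r] − [p,r] + [p,q]. For instance
  ∂[v_3,v_8,v_9] = [v_8,v_9] − [v_3,v_9] + [v_3,v_8],
  ∂[v_0,v_2,v_8] = [v_2,v_8] − [v_0,v_8] + [v_0,v_2].
This gives a 30×20 integer matrix of rank 20; reducing to Smith normal form yields diagonal entries (1,1,1,1,1,1,1,1,1,1,1,1,1,1,1,1,1,1,1,2).

Reading off H_k = ker ∂_k / im ∂_{k+1}:

  H_0: rank C_0 − rank ∂_1 = 10 − 9 = 1, and the invariant factors of ∂_1 are all 1, so H_0 = Z.
  H_1: rank ker ∂_1 − rank ∂_2 = (30 − 9) − 20 = 1, and ∂_2 has invariant factor 2 > 1, so H_1 = Z ⊕ Z_2.
  H_2: rank ker ∂_2 − rank ∂_3 = (20 − 20) − 0 = 0, and there is no ∂_3, so H_2 = 0.

(K is a triangulation of the Klein bottle.)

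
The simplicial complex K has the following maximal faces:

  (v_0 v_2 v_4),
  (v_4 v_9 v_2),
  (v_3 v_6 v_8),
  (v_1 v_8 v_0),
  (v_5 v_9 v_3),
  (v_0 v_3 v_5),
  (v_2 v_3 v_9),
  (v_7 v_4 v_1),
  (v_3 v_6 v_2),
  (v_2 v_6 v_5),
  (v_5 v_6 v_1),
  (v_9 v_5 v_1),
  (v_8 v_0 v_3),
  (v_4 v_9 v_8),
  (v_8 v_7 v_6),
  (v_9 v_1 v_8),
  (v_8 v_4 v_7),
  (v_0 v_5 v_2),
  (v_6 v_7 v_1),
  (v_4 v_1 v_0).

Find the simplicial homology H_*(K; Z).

H_0 ≅ Z,  H_1 ≅ Z ⊕ Z/2,  H_2 = 0.

Fix the vertex order v_0 < v_1 < v_2 < v_3 < v_4 < v_5 < v_6 < v_7 < v_8 < v_9 and write every simplex with vertices in increasing order. Then dim K = 2 and the simplices of K are:

  0-simplices (10): [v_0], [v_1], [v_2], [v_3], [v_4], [v_5], [v_6], [v_7], [v_8], [v_9]
  1-simplices (30): (30 of them)
  2-simplices (20): (20 of them)

giving chain groups C_0 ≅ Z^10, C_1 ≅ Z^30, C_2 ≅ Z^20.

The boundary map ∂_1: C_1 → C_0 maps an edge to its endpoints' difference, ∂[p,q] = q − p. For instance
  ∂[v_1,v_9] = [v_9] − [v_1].
As a 10×30 matrix over Z this has rank 9, with invariant factors (1,1,1,1,1,1,1,1,1).

∂_2: C_2 → C_1 sends each 2-simplex [p,q,r] to [q,r] − [p,r] + [p,q]. For instance
  ∂[v_0,v_3,v_5] = [v_3,v_5] − [v_0,v_5] + [v_0,v_3],
  ∂[v_0,v_1,v_4] = [v_1,v_4] − [v_0,v_4] + [v_0,v_1].
The resulting 30×20 matrix has rank 20, and its Smith normal form has invariant factors (1,1,1,1,1,1,1,1,1,1,1,1,1,1,1,1,1,1,1,2).

Computing H_k = (kernel of ∂_k) / (image of ∂_{k+1}):

  H_0: rank C_0 − rank ∂_1 = 10 − 9 = 1, and the invariant factors of ∂_1 are all 1, so H_0 = Z.
  H_1: rank ker ∂_1 − rank ∂_2 = (30 − 9) − 20 = 1, and ∂_2 has invariant factor 2 > 1, so H_1 = Z ⊕ Z/2.
  H_2: rank ker ∂_2 − rank ∂_3 = (20 − 20) − 0 = 0, and there is no ∂_3, so H_2 = 0.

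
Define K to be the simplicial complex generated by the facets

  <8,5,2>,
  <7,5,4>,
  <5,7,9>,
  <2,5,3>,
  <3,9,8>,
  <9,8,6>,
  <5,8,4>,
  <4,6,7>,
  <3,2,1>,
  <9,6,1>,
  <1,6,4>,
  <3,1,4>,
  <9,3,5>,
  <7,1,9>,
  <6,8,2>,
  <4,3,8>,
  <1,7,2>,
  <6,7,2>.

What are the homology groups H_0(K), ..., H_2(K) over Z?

We work with the vertex ordering 1 < 2 < 3 < 4 < 5 < 6 < 7 < 8 < 9. The simplices of K, each written with vertices in increasing order, are:

  0-simplices (9): [1], [2], [3], [4], [5], [6], [7], [8], [9]
  1-simplices (27): (27 of them)
  2-simplices (18): [1,2,3], [1,2,7], [1,3,4], [1,4,6], [1,6,9], [1,7,9], [2,3,5], [2,5,8], [2,6,7], [2,6,8], [3,4,8], [3,5,9], [3,8,9], [4,5,7], [4,5,8], [4,6,7], [5,7,9], [6,8,9]

giving chain groups C_0 ≅ Z^9, C_1 ≅ Z^27, C_2 ≅ Z^18.

Boundary ∂_1: C_1 → C_0 is given by ∂[p,q] = [q] − [p].
This gives a 9×27 integer matrix of rank 8; reducing to Smith normal form yields diagonal entries (1,1,1,1,1,1,1,1).

Boundary ∂_2: C_2 → C_1 maps a triangle to the signed sum of its edges. For instance
  ∂[2,6,8] = [6,8] − [2,8] + [2,6],
  ∂[6,8,9] = [8,9] − [6,9] + [6,8].
This gives a 27×18 integer matrix of rank 18; reducing to Smith normal form yields diagonal entries (1,1,1,1,1,1,1,1,1,1,1,1,1,1,1,1,1,2).

Reading off H_k = ker ∂_k / im ∂_{k+1}:

  H_0: rank C_0 − rank ∂_1 = 9 − 8 = 1, and the invariant factors of ∂_1 are all 1, so H_0 = Z.
  H_1: rank ker ∂_1 − rank ∂_2 = (27 − 8) − 18 = 1, and ∂_2 has invariant factor 2 > 1, so H_1 = Z × Z/2.
  H_2: rank ker ∂_2 − rank ∂_3 = (18 − 18) − 0 = 0, and there is no ∂_3, so H_2 = 0.

As a check, the Euler characteristic is 9 − 27 + 18 = 0, which agrees with 1 − 1 + 0 = 0.

H_0 = Z,  H_1 = Z × Z/2,  H_2 = 0.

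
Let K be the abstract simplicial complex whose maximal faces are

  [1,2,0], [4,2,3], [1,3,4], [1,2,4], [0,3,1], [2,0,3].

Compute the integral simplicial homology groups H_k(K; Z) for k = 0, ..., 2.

H_0 = Z,  H_1 = 0,  H_2 = Z.

K has 5 vertices, 9 edges, 6 triangles.
rank ∂_0 = 0, rank ∂_1 = 4 ⇒ b_0 = 5 − 0 − 4 = 1; all invariant factors of ∂_1 are 1 so no torsion. So H_0 ≅ Z.
rank ∂_1 = 4, rank ∂_2 = 5 ⇒ b_1 = 9 − 4 − 5 = 0; all invariant factors of ∂_2 are 1 so no torsion. So H_1 ≅ 0.
rank ∂_2 = 5, rank ∂_3 = 0 ⇒ b_2 = 6 − 5 − 0 = 1. So H_2 ≅ Z.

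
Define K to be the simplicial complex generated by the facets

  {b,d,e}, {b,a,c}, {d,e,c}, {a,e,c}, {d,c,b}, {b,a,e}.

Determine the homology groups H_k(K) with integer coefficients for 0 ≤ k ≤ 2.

K has 5 vertices, 9 edges, 6 triangles.
rank ∂_0 = 0, rank ∂_1 = 4 ⇒ b_0 = 5 − 0 − 4 = 1; all invariant factors of ∂_1 are 1 so no torsion. So H_0 ≅ Z.
rank ∂_1 = 4, rank ∂_2 = 5 ⇒ b_1 = 9 − 4 − 5 = 0; all invariant factors of ∂_2 are 1 so no torsion. So H_1 ≅ 0.
rank ∂_2 = 5, rank ∂_3 = 0 ⇒ b_2 = 6 − 5 − 0 = 1. So H_2 ≅ Z.

H_0 = Z,  H_1 = 0,  H_2 = Z.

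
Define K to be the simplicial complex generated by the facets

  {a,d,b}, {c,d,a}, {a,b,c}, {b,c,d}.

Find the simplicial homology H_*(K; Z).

H_0 = Z,  H_1 = 0,  H_2 = Z.

Take the total order a < b < c < d on the vertex set. Then K (dimension 2) consists of the simplices:

  0-simplices (4): a, b, c, d
  1-simplices (6): ab, ac, ad, bc, bd, cd
  2-simplices (4): abc, abd, acd, bcd

so the chain groups are C_0 ≅ Z^4, C_1 ≅ Z^6, C_2 ≅ Z^4.

Boundary ∂_1: C_1 → C_0 sends each edge [p,q] (with p < q) to q − p. For instance
  ∂ac = c − a.
The resulting 4×6 matrix has rank 3, and its Smith normal form has invariant factors (1,1,1).

∂_2: C_2 → C_1 sends each 2-simplex [p,q,r] to [q,r] − [p,r] + [p,q]. For instance
  ∂abc = bc − ac + ab,
  ∂acd = cd − ad + ac.
The resulting 6×4 matrix has rank 3, and its Smith normal form has invariant factors (1,1,1).

Reading off H_k = ker ∂_k / im ∂_{k+1}:

  H_0: rank C_0 − rank ∂_1 = 4 − 3 = 1, and the invariant factors of ∂_1 are all 1, so H_0 ≅ Z.
  H_1: rank ker ∂_1 − rank ∂_2 = (6 − 3) − 3 = 0, and the invariant factors of ∂_2 are all 1, so H_1 ≅ 0.
  H_2: rank ker ∂_2 − rank ∂_3 = (4 − 3) − 0 = 1, and there is no ∂_3, so H_2 ≅ Z.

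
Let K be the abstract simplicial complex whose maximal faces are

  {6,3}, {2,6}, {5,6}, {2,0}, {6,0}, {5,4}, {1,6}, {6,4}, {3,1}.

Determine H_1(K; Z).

We work with the vertex ordering 0 < 1 < 2 < 3 < 4 < 5 < 6. The simplices of K, each written with vertices in increasing order, are:

  0-simplices (7): [0], [1], [2], [3], [4], [5], [6]
  1-simplices (9): [0,2], [0,6], [1,3], [1,6], [2,6], [3,6], [4,5], [4,6], [5,6]

so the chain groups are C_0 ≅ Z^7, C_1 ≅ Z^9.

∂_1: C_1 → C_0 sends each edge [p,q] (with p < q) to q − p.
This gives a 7×9 integer matrix of rank 6; reducing to Smith normal form yields diagonal entries (1,1,1,1,1,1).

Reading off H_k = ker ∂_k / im ∂_{k+1}:

  H_1: rank ker ∂_1 − rank ∂_2 = (9 − 6) − 0 = 3, and there is no ∂_2, so H_1 ≅ Z^3.

H_1 = Z^3.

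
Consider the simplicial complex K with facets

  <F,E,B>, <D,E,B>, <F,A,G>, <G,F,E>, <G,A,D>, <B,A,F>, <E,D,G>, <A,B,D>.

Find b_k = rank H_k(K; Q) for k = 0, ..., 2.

Order the vertices as A < B < D < E < F < G. Listing each simplex with vertices in this order, K has dimension 2 with simplices:

  0-simplices (6): A, B, D, E, F, G
  1-simplices (12): AB, AD, AF, AG, BD, BE, BF, DE, DG, EF, EG, FG
  2-simplices (8): ABD, ABF, ADG, AFG, BDE, BEF, DEG, EFG

so the chain groups are C_0 ≅ Z^6, C_1 ≅ Z^12, C_2 ≅ Z^8.

Boundary ∂_1: C_1 → C_0 sends each edge [p,q] (with p < q) to q − p.
As a 6×12 matrix over Z this has rank 5, with invariant factors (1,1,1,1,1).

∂_2: C_2 → C_1 maps a triangle to the signed sum of its edges. For instance
  ∂BEF = EF − BF + BE,
  ∂ABD = BD − AD + AB.
The 12×8 boundary matrix has rank 7 and Smith normal form diag(1,1,1,1,1,1,1).

Computing H_k = (kernel of ∂_k) / (image of ∂_{k+1}):

  H_0: rank C_0 − rank ∂_1 = 6 − 5 = 1, and the invariant factors of ∂_1 are all 1, so H_0 = Z.
  H_1: rank ker ∂_1 − rank ∂_2 = (12 − 5) − 7 = 0, and the invariant factors of ∂_2 are all 1, so H_1 = 0.
  H_2: rank ker ∂_2 − rank ∂_3 = (8 − 7) − 0 = 1, and there is no ∂_3, so H_2 = Z.

Hence the Betti numbers are b_0 = 1, b_1 = 0, b_2 = 1.

b_0 = 1, b_1 = 0, b_2 = 1.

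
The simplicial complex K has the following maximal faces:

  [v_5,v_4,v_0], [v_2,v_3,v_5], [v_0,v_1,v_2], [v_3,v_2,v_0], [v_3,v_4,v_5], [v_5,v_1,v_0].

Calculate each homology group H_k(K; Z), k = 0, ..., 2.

H_0 = Z,  H_1 = Z,  H_2 = 0.

We work with the vertex ordering v_0 < v_1 < v_2 < v_3 < v_4 < v_5. The simplices of K, each written with vertices in increasing order, are:

  0-simplices (6): [v_0], [v_1], [v_2], [v_3], [v_4], [v_5]
  1-simplices (12): [v_0,v_1], [v_0,v_2], [v_0,v_3], [v_0,v_4], [v_0,v_5], [v_1,v_2], [v_1,v_5], [v_2,v_3], [v_2,v_5], [v_3,v_4], [v_3,v_5], [v_4,v_5]
  2-simplices (6): [v_0,v_1,v_2], [v_0,v_1,v_5], [v_0,v_2,v_3], [v_0,v_4,v_5], [v_2,v_3,v_5], [v_3,v_4,v_5]

giving chain groups C_0 ≅ Z^6, C_1 ≅ Z^12, C_2 ≅ Z^6.

Boundary ∂_1: C_1 → C_0 is given by ∂[p,q] = [q] − [p].
The resulting 6×12 matrix has rank 5, and its Smith normal form has invariant factors (1,1,1,1,1).

∂_2: C_2 → C_1 maps a triangle to the signed sum of its edges. For instance
  ∂[v_0,v_1,v_5] = [v_1,v_5] − [v_0,v_5] + [v_0,v_1],
  ∂[v_3,v_4,v_5] = [v_4,v_5] − [v_3,v_5] + [v_3,v_4].
The 12×6 boundary matrix has rank 6 and Smith normal form diag(1,1,1,1,1,1).

Computing H_k = (kernel of ∂_k) / (image of ∂_{k+1}):

  H_0: rank C_0 − rank ∂_1 = 6 − 5 = 1, and the invariant factors of ∂_1 are all 1, so H_0 ≅ Z.
  H_1: rank ker ∂_1 − rank ∂_2 = (12 − 5) − 6 = 1, and the invariant factors of ∂_2 are all 1, so H_1 ≅ Z.
  H_2: rank ker ∂_2 − rank ∂_3 = (6 − 6) − 0 = 0, and there is no ∂_3, so H_2 ≅ 0.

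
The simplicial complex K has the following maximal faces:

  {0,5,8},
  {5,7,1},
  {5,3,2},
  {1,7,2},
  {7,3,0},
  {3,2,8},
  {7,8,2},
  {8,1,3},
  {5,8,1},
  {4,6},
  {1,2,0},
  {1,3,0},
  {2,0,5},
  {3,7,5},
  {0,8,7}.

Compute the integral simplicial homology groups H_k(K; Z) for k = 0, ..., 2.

H_0 ≅ Z^2,  H_1 ≅ Z^2,  H_2 ≅ Z.

Take the total order 0 < 1 < 2 < 3 < 4 < 5 < 6 < 7 < 8 on the vertex set. Then K (dimension 2) consists of the simplices:

  0-simplices (9): [0], [1], [2], [3], [4], [5], [6], [7], [8]
  1-simplices (22): [0,1], [0,2], [0,3], [0,5], [0,7], [0,8], [1,2], [1,3], [1,5], [1,7], [1,8], [2,3], [2,5], [2,7], [2,8], [3,5], [3,7], [3,8], [4,6], [5,7], [5,8], [7,8]
  2-simplices (14): [0,1,2], [0,1,3], [0,2,5], [0,3,7], [0,5,8], [0,7,8], [1,2,7], [1,3,8], [1,5,7], [1,5,8], [2,3,5], [2,3,8], [2,7,8], [3,5,7]

giving chain groups C_0 ≅ Z^9, C_1 ≅ Z^22, C_2 ≅ Z^14.

The boundary map ∂_1: C_1 → C_0 maps an edge to its endpoints' difference, ∂[p,q] = q − p. For instance
  ∂[0,2] = [2] − [0].
The resulting 9×22 matrix has rank 7, and its Smith normal form has invariant factors (1,1,1,1,1,1,1).

∂_2: C_2 → C_1 acts by ∂[p,q,r] = [q,r] − [p,r] + [p,q]. For instance
  ∂[0,2,5] = [2,5] − [0,5] + [0,2],
  ∂[2,3,5] = [3,5] − [2,5] + [2,3].
This gives a 22×14 integer matrix of rank 13; reducing to Smith normal form yields diagonal entries (1,1,1,1,1,1,1,1,1,1,1,1,1).

Now H_k = ker ∂_k / im ∂_{k+1}, so:

  H_0: rank C_0 − rank ∂_1 = 9 − 7 = 2, and the invariant factors of ∂_1 are all 1, so H_0 = Z^2.
  H_1: rank ker ∂_1 − rank ∂_2 = (22 − 7) − 13 = 2, and the invariant factors of ∂_2 are all 1, so H_1 = Z^2.
  H_2: rank ker ∂_2 − rank ∂_3 = (14 − 13) − 0 = 1, and there is no ∂_3, so H_2 = Z.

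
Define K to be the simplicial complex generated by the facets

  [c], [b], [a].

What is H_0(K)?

Take the total order a < b < c on the vertex set. Then K (dimension 0) consists of the simplices:

  0-simplices (3): a, b, c

Hence C_0 ≅ Z^3.

Computing H_k = (kernel of ∂_k) / (image of ∂_{k+1}):

  H_0: rank C_0 − rank ∂_1 = 3 − 0 = 3, and there is no ∂_1, so H_0 ≅ Z^3.

(K is a triangulation of a set of 3 points.)

H_0 ≅ Z^3.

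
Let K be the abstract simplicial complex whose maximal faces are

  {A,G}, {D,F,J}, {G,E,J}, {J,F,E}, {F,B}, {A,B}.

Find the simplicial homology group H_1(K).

H_1 ≅ Z.

K has 7 vertices, 10 edges, 3 triangles.
rank ∂_1 = 6, rank ∂_2 = 3 ⇒ b_1 = 10 − 6 − 3 = 1; all invariant factors of ∂_2 are 1 so no torsion. So H_1 = Z.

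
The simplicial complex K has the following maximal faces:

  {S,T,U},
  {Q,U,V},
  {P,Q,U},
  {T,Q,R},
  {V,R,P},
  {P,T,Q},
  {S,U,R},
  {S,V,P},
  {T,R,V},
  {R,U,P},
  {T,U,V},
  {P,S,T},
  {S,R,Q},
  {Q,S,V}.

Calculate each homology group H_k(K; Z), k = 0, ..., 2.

H_0 = Z,  H_1 = Z^2,  H_2 = Z.

K has 7 vertices, 21 edges, 14 triangles.
rank ∂_0 = 0, rank ∂_1 = 6 ⇒ b_0 = 7 − 0 − 6 = 1; all invariant factors of ∂_1 are 1 so no torsion. So H_0 ≅ Z.
rank ∂_1 = 6, rank ∂_2 = 13 ⇒ b_1 = 21 − 6 − 13 = 2; all invariant factors of ∂_2 are 1 so no torsion. So H_1 ≅ Z^2.
rank ∂_2 = 13, rank ∂_3 = 0 ⇒ b_2 = 14 − 13 − 0 = 1. So H_2 ≅ Z.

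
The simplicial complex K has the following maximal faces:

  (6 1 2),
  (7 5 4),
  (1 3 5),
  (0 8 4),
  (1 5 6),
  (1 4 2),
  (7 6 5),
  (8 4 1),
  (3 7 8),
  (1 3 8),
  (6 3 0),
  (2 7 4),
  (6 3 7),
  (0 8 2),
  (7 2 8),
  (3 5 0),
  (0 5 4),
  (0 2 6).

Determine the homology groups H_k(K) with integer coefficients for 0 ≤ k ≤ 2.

Take the total order 0 < 1 < 2 < 3 < 4 < 5 < 6 < 7 < 8 on the vertex set. Then K (dimension 2) consists of the simplices:

  0-simplices (9): [0], [1], [2], [3], [4], [5], [6], [7], [8]
  1-simplices (27): (27 of them)
  2-simplices (18): [0,2,6], [0,2,8], [0,3,5], [0,3,6], [0,4,5], [0,4,8], [1,2,4], [1,2,6], [1,3,5], [1,3,8], [1,4,8], [1,5,6], [2,4,7], [2,7,8], [3,6,7], [3,7,8], [4,5,7], [5,6,7]

so the chain groups are C_0 ≅ Z^9, C_1 ≅ Z^27, C_2 ≅ Z^18.

∂_1: C_1 → C_0 sends each edge [p,q] (with p < q) to q − p.
The resulting 9×27 matrix has rank 8, and its Smith normal form has invariant factors (1,1,1,1,1,1,1,1).

Boundary ∂_2: C_2 → C_1 maps a triangle to the signed sum of its edges. For instance
  ∂[0,2,8] = [2,8] − [0,8] + [0,2],
  ∂[1,3,8] = [3,8] − [1,8] + [1,3].
This gives a 27×18 integer matrix of rank 18; reducing to Smith normal form yields diagonal entries (1,1,1,1,1,1,1,1,1,1,1,1,1,1,1,1,1,2).

Reading off H_k = ker ∂_k / im ∂_{k+1}:

  H_0: rank C_0 − rank ∂_1 = 9 − 8 = 1, and the invariant factors of ∂_1 are all 1, so H_0 ≅ Z.
  H_1: rank ker ∂_1 − rank ∂_2 = (27 − 8) − 18 = 1, and ∂_2 has invariant factor 2 > 1, so H_1 ≅ Z ⊕ Z/2Z.
  H_2: rank ker ∂_2 − rank ∂_3 = (18 − 18) − 0 = 0, and there is no ∂_3, so H_2 ≅ 0.

As a check, the Euler characteristic is 9 − 27 + 18 = 0, which agrees with 1 − 1 + 0 = 0.

H_0 ≅ Z,  H_1 ≅ Z ⊕ Z/2Z,  H_2 = 0.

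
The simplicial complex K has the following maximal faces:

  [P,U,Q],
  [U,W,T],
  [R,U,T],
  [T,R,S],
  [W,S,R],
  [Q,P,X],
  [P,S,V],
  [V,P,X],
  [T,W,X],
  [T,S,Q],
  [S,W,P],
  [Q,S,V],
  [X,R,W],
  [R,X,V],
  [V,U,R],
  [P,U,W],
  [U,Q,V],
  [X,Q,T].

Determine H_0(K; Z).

Take the total order P < Q < R < S < T < U < V < W < X on the vertex set. Then K (dimension 2) consists of the simplices:

  0-simplices (9): P, Q, R, S, T, U, V, W, X
  1-simplices (27): PQ, PS, PU, PV, PW, PX, QS, QT, QU, QV, QX, RS, RT, RU, RV, RW, RX, ST, SV, SW, TU, TW, TX, UV, UW, VX, WX
  2-simplices (18): PQU, PQX, PSV, PSW, PUW, PVX, QST, QSV, QTX, QUV, RST, RSW, RTU, RUV, RVX, RWX, TUW, TWX

so the chain groups are C_0 ≅ Z^9, C_1 ≅ Z^27, C_2 ≅ Z^18.

Boundary ∂_1: C_1 → C_0 maps an edge to its endpoints' difference, ∂[p,q] = q − p.
The 9×27 boundary matrix has rank 8 and Smith normal form diag(1,1,1,1,1,1,1,1).

The boundary map ∂_2: C_2 → C_1 sends each 2-simplex [p,q,r] to [q,r] − [p,r] + [p,q]. For instance
  ∂PUW = UW − PW + PU,
  ∂PSW = SW − PW + PS.
As a 27×18 matrix over Z this has rank 18, with invariant factors (1,1,1,1,1,1,1,1,1,1,1,1,1,1,1,1,1,2).

Reading off H_k = ker ∂_k / im ∂_{k+1}:

  H_0: rank C_0 − rank ∂_1 = 9 − 8 = 1, and the invariant factors of ∂_1 are all 1, so H_0 = Z.

H_0 ≅ Z.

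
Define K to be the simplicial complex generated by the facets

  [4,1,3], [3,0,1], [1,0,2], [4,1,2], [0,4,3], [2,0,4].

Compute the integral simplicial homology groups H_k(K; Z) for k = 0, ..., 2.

K has 5 vertices, 9 edges, 6 triangles.
rank ∂_0 = 0, rank ∂_1 = 4 ⇒ b_0 = 5 − 0 − 4 = 1; all invariant factors of ∂_1 are 1 so no torsion. So H_0 = Z.
rank ∂_1 = 4, rank ∂_2 = 5 ⇒ b_1 = 9 − 4 − 5 = 0; all invariant factors of ∂_2 are 1 so no torsion. So H_1 = 0.
rank ∂_2 = 5, rank ∂_3 = 0 ⇒ b_2 = 6 − 5 − 0 = 1. So H_2 = Z.

H_0 = Z,  H_1 = 0,  H_2 = Z.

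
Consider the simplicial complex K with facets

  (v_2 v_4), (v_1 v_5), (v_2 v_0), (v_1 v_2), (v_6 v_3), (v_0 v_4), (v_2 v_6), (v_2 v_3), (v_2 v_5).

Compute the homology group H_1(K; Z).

Order the vertices as v_0 < v_1 < v_2 < v_3 < v_4 < v_5 < v_6. Listing each simplex with vertices in this order, K has dimension 1 with simplices:

  0-simplices (7): [v_0], [v_1], [v_2], [v_3], [v_4], [v_5], [v_6]
  1-simplices (9): [v_0,v_2], [v_0,v_4], [v_1,v_2], [v_1,v_5], [v_2,v_3], [v_2,v_4], [v_2,v_5], [v_2,v_6], [v_3,v_6]

giving chain groups C_0 ≅ Z^7, C_1 ≅ Z^9.

The boundary map ∂_1: C_1 → C_0 is given by ∂[p,q] = [q] − [p]. For instance
  ∂[v_2,v_6] = [v_6] − [v_2].
As a 7×9 matrix over Z this has rank 6, with invariant factors (1,1,1,1,1,1).

Now H_k = ker ∂_k / im ∂_{k+1}, so:

  H_1: rank ker ∂_1 − rank ∂_2 = (9 − 6) − 0 = 3, and there is no ∂_2, so H_1 = Z^3.

H_1 = Z^3.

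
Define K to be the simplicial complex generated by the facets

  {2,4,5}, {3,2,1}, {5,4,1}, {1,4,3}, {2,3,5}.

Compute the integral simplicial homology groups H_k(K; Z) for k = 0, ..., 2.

H_0 ≅ Z,  H_1 ≅ Z,  H_2 = 0.

Order the vertices as 1 < 2 < 3 < 4 < 5. Listing each simplex with vertices in this order, K has dimension 2 with simplices:

  0-simplices (5): [1], [2], [3], [4], [5]
  1-simplices (10): [1,2], [1,3], [1,4], [1,5], [2,3], [2,4], [2,5], [3,4], [3,5], [4,5]
  2-simplices (5): [1,2,3], [1,3,4], [1,4,5], [2,3,5], [2,4,5]

so the chain groups are C_0 ≅ Z^5, C_1 ≅ Z^10, C_2 ≅ Z^5.

Boundary ∂_1: C_1 → C_0 is given by ∂[p,q] = [q] − [p].
The resulting 5×10 matrix has rank 4, and its Smith normal form has invariant factors (1,1,1,1).

∂_2: C_2 → C_1 sends each 2-simplex [p,q,r] to [q,r] − [p,r] + [p,q]. For instance
  ∂[1,3,4] = [3,4] − [1,4] + [1,3],
  ∂[1,2,3] = [2,3] − [1,3] + [1,2].
This gives a 10×5 integer matrix of rank 5; reducing to Smith normal form yields diagonal entries (1,1,1,1,1).

Reading off H_k = ker ∂_k / im ∂_{k+1}:

  H_0: rank C_0 − rank ∂_1 = 5 − 4 = 1, and the invariant factors of ∂_1 are all 1, so H_0 = Z.
  H_1: rank ker ∂_1 − rank ∂_2 = (10 − 4) − 5 = 1, and the invariant factors of ∂_2 are all 1, so H_1 = Z.
  H_2: rank ker ∂_2 − rank ∂_3 = (5 − 5) − 0 = 0, and there is no ∂_3, so H_2 = 0.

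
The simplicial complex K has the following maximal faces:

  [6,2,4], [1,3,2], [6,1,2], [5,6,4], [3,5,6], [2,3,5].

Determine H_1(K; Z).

H_1 = Z.

We work with the vertex ordering 1 < 2 < 3 < 4 < 5 < 6. The simplices of K, each written with vertices in increasing order, are:

  0-simplices (6): [1], [2], [3], [4], [5], [6]
  1-simplices (12): [1,2], [1,3], [1,6], [2,3], [2,4], [2,5], [2,6], [3,5], [3,6], [4,5], [4,6], [5,6]
  2-simplices (6): [1,2,3], [1,2,6], [2,3,5], [2,4,6], [3,5,6], [4,5,6]

Hence C_0 ≅ Z^6, C_1 ≅ Z^12, C_2 ≅ Z^6.

The boundary map ∂_1: C_1 → C_0 maps an edge to its endpoints' difference, ∂[p,q] = q − p. For instance
  ∂[2,6] = [6] − [2].
The 6×12 boundary matrix has rank 5 and Smith normal form diag(1,1,1,1,1).

The boundary map ∂_2: C_2 → C_1 acts by ∂[p,q,r] = [q,r] − [p,r] + [p,q]. For instance
  ∂[3,5,6] = [5,6] − [3,6] + [3,5],
  ∂[2,3,5] = [3,5] − [2,5] + [2,3].
The 12×6 boundary matrix has rank 6 and Smith normal form diag(1,1,1,1,1,1).

Computing H_k = (kernel of ∂_k) / (image of ∂_{k+1}):

  H_1: rank ker ∂_1 − rank ∂_2 = (12 − 5) − 6 = 1, and the invariant factors of ∂_2 are all 1, so H_1 = Z.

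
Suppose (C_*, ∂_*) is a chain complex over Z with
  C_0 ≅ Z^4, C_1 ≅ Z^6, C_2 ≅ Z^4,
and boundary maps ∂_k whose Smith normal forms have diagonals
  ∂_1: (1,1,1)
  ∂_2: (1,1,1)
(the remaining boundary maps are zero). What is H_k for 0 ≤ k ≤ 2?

H_0: b_0 = 4 − 0 − 3 = 1; torsion from ∂_1 factors > 1: none. So H_0 = Z.
H_1: b_1 = 6 − 3 − 3 = 0; torsion from ∂_2 factors > 1: none. So H_1 = 0.
H_2: b_2 = 4 − 3 − 0 = 1; torsion from ∂_3 factors > 1: none. So H_2 = Z.

H_0 = Z,  H_1 = 0,  H_2 = Z.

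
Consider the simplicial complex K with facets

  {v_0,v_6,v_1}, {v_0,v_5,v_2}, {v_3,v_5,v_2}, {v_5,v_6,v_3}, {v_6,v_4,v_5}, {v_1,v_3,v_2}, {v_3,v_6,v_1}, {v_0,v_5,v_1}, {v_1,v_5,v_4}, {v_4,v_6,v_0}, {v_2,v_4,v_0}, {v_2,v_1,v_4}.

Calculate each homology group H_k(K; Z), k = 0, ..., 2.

H_0 ≅ Z,  H_1 ≅ Z/2Z,  H_2 = 0.

K has 7 vertices, 18 edges, 12 triangles.
rank ∂_0 = 0, rank ∂_1 = 6 ⇒ b_0 = 7 − 0 − 6 = 1; all invariant factors of ∂_1 are 1 so no torsion. So H_0 ≅ Z.
rank ∂_1 = 6, rank ∂_2 = 12 ⇒ b_1 = 18 − 6 − 12 = 0; ∂_2 has invariant factor(s) [2] giving torsion. So H_1 ≅ Z/2Z.
rank ∂_2 = 12, rank ∂_3 = 0 ⇒ b_2 = 12 − 12 − 0 = 0. So H_2 ≅ 0.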